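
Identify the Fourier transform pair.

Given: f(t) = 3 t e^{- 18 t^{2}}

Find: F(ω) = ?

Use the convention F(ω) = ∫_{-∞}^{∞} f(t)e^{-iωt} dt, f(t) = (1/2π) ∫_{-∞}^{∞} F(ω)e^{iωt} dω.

F(ω) = - \frac{\sqrt{2} i \sqrt{\pi} \omega e^{- \frac{\omega^{2}}{72}}}{72}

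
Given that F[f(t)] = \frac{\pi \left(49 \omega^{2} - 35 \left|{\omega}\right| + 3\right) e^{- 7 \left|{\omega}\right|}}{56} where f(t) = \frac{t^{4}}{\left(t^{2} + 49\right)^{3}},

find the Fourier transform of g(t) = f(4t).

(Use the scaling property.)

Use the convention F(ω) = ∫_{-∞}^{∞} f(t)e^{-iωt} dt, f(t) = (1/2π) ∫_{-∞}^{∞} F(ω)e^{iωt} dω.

F[g](ω) = \frac{\pi \left(49 \omega^{2} - 140 \left|{\omega}\right| + 48\right) e^{- \frac{7 \left|{\omega}\right|}{4}}}{3584}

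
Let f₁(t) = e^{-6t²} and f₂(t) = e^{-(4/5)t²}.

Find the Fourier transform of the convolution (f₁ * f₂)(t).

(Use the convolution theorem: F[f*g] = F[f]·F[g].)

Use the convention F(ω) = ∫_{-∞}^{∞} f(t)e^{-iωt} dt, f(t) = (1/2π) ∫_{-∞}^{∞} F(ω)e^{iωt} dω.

F[f₁*f₂](ω) = \frac{\sqrt{30} \pi e^{- \frac{17 \omega^{2}}{48}}}{12}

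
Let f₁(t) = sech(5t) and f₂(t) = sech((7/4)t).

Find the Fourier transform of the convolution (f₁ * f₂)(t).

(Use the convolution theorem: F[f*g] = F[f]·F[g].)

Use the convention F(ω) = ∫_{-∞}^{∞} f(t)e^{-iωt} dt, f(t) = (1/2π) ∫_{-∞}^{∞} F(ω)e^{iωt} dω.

F[f₁*f₂](ω) = \frac{4 \pi^{2}}{35 \cosh{\left(\frac{\pi \omega}{10} \right)} \cosh{\left(\frac{2 \pi \omega}{7} \right)}}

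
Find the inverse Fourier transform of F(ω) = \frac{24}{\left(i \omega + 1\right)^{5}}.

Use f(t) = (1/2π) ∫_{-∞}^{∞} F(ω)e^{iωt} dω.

f(t) = t^{4} e^{- t} u\left(t\right)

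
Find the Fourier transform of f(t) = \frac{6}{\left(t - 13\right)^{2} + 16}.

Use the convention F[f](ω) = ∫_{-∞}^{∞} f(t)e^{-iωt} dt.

F(ω) = \frac{3 \pi e^{- 13 i \omega - 4 \left|{\omega}\right|}}{2}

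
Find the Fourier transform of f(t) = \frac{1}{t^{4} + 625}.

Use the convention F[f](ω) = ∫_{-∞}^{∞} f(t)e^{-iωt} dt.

F(ω) = \frac{\pi e^{- \frac{5 \sqrt{2} \left|{\omega}\right|}{2}} \sin{\left(\frac{5 \sqrt{2} \left|{\omega}\right|}{2} + \frac{\pi}{4} \right)}}{125}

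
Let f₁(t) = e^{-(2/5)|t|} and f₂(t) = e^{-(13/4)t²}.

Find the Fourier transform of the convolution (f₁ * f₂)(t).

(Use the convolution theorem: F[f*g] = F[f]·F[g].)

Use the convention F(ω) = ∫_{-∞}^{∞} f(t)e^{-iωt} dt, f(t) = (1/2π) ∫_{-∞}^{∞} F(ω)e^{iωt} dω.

F[f₁*f₂](ω) = \frac{40 \sqrt{13} \sqrt{\pi} e^{- \frac{\omega^{2}}{13}}}{13 \left(25 \omega^{2} + 4\right)}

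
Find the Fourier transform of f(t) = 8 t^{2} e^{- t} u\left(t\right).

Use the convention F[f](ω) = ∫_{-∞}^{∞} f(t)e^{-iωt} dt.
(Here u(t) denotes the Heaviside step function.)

F(ω) = \frac{16}{\left(i \omega + 1\right)^{3}}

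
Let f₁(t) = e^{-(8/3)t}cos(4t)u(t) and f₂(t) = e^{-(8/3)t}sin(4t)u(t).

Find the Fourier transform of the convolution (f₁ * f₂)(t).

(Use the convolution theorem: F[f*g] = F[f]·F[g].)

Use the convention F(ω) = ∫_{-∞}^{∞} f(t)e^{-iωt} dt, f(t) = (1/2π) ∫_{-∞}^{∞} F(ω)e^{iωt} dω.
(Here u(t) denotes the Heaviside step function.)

F[f₁*f₂](ω) = \frac{108 \left(3 i \omega + 8\right)}{\left(\left(3 i \omega + 8\right)^{2} + 144\right)^{2}}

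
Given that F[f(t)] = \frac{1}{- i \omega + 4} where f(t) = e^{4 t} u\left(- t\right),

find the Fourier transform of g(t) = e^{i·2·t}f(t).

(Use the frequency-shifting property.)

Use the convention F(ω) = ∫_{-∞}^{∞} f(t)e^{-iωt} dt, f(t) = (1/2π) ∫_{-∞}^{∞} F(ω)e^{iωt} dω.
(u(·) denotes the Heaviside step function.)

F[g](ω) = \frac{i}{\omega - 2 + 4 i}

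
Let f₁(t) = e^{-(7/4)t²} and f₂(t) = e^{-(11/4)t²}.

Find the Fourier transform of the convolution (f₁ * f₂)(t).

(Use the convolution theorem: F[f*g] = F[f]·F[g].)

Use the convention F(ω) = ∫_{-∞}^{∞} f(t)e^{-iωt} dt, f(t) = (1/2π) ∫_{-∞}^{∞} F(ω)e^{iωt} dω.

F[f₁*f₂](ω) = \frac{4 \sqrt{77} \pi e^{- \frac{18 \omega^{2}}{77}}}{77}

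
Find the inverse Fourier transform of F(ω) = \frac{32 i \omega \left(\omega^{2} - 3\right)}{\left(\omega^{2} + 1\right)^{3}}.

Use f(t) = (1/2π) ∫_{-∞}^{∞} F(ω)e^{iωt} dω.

f(t) = 8 t e^{- \left|{t}\right|} \left|{t}\right|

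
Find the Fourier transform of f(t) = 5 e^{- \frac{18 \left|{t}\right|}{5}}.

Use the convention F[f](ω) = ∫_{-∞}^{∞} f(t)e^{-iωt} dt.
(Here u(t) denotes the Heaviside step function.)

F(ω) = \frac{900}{25 \omega^{2} + 324}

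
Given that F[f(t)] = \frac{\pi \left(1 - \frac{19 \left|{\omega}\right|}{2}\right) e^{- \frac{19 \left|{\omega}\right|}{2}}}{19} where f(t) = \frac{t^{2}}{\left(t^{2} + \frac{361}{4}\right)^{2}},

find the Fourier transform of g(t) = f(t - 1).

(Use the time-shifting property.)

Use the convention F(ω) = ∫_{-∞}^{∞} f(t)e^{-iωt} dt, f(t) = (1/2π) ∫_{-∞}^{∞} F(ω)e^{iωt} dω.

F[g](ω) = \frac{\pi \left(2 - 19 \left|{\omega}\right|\right) e^{- i \omega - \frac{19 \left|{\omega}\right|}{2}}}{38}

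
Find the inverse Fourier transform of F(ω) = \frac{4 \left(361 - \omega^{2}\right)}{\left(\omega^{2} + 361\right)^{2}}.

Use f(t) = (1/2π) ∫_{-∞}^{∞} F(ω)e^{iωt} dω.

f(t) = 2 e^{- 19 \left|{t}\right|} \left|{t}\right|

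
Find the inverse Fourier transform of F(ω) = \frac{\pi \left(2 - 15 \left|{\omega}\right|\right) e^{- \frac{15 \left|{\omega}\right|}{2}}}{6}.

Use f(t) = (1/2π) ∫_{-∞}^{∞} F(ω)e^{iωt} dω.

f(t) = \frac{5 t^{2}}{\left(t^{2} + \frac{225}{4}\right)^{2}}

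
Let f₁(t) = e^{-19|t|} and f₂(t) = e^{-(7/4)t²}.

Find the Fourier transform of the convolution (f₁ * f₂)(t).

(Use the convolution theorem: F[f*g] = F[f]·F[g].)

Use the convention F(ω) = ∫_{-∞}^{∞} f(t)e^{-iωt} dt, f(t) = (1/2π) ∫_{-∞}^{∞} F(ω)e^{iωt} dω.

F[f₁*f₂](ω) = \frac{76 \sqrt{7} \sqrt{\pi} e^{- \frac{\omega^{2}}{7}}}{7 \left(\omega^{2} + 361\right)}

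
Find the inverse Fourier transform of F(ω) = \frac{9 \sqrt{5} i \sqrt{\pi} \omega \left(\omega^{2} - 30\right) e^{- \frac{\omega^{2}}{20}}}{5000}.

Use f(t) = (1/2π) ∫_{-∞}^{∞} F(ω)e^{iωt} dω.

f(t) = 9 t^{3} e^{- 5 t^{2}}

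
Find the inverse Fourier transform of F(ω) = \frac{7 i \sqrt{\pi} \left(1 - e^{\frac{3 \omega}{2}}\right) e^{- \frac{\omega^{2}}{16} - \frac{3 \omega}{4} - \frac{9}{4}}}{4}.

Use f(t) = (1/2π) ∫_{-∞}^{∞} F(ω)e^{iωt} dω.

f(t) = 7 e^{- 4 t^{2}} \sin{\left(6 t \right)}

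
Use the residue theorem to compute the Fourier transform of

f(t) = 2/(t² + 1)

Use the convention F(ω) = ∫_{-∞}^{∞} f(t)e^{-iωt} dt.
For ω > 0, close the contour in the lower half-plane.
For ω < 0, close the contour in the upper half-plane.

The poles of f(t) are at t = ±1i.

Let g(z) = f(z)e^{-iωz}; for large |z| the factor e^{-iωz} decays in the lower half-plane when ω > 0 and in the upper half-plane when ω < 0.

Case ω > 0 (lower half-plane, clockwise contour ⇒ F(ω) = -2πi·ΣRes):
  Res_{z = - i} g(z) = i e^{- \omega}
  F(ω) = -2πi·ΣRes = 2 \pi e^{- \omega}

Case ω < 0 (upper half-plane, counterclockwise contour ⇒ F(ω) = +2πi·ΣRes):
  Res_{z = i} g(z) = - i e^{\omega}
  F(ω) = 2πi·ΣRes = 2 \pi e^{\omega}

Both cases combine into a single formula in |ω|:

F(ω) = 2 \pi e^{- \left|{\omega}\right|}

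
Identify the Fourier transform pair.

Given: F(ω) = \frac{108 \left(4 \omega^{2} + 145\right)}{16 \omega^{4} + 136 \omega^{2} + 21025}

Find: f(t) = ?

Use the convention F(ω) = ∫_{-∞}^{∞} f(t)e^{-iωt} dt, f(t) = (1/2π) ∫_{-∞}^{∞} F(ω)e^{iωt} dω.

f(t) = 3 e^{- \frac{9 \left|{t}\right|}{2}} \cos{\left(4 \left|{t}\right| \right)}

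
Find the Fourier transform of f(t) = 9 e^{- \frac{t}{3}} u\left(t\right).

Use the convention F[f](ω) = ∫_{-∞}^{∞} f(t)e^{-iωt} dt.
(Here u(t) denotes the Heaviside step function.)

F(ω) = \frac{27}{3 i \omega + 1}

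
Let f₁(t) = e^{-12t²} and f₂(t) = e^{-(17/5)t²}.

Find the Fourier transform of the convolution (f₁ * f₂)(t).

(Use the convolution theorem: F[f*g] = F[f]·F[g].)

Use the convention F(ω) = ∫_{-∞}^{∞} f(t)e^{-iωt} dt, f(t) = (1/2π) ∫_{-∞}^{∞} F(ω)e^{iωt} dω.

F[f₁*f₂](ω) = \frac{\sqrt{255} \pi e^{- \frac{77 \omega^{2}}{816}}}{102}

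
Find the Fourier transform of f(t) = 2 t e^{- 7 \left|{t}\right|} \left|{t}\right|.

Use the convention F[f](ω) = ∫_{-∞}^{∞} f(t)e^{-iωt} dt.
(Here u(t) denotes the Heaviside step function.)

F(ω) = \frac{8 i \omega \left(\omega^{2} - 147\right)}{\left(\omega^{2} + 49\right)^{3}}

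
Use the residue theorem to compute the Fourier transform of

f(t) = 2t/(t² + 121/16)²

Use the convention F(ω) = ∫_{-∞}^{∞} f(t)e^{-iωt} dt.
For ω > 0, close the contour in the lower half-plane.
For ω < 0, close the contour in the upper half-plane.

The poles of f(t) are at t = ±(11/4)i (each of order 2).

Let g(z) = f(z)e^{-iωz}; for large |z| the factor e^{-iωz} decays in the lower half-plane when ω > 0 and in the upper half-plane when ω < 0.

Case ω > 0 (lower half-plane, clockwise contour ⇒ F(ω) = -2πi·ΣRes):
  Res_{z = - \frac{11 i}{4}} g(z) = \frac{2 \omega e^{- \frac{11 \omega}{4}}}{11} (pole of order 2)
  F(ω) = -2πi·ΣRes = - \frac{4 i \pi \omega e^{- \frac{11 \omega}{4}}}{11}

Case ω < 0 (upper half-plane, counterclockwise contour ⇒ F(ω) = +2πi·ΣRes):
  Res_{z = \frac{11 i}{4}} g(z) = - \frac{2 \omega e^{\frac{11 \omega}{4}}}{11} (pole of order 2)
  F(ω) = 2πi·ΣRes = - \frac{4 i \pi \omega e^{\frac{11 \omega}{4}}}{11}

Both cases combine into a single formula in |ω|:

F(ω) = - \frac{4 i \pi \omega e^{- \frac{11 \left|{\omega}\right|}{4}}}{11}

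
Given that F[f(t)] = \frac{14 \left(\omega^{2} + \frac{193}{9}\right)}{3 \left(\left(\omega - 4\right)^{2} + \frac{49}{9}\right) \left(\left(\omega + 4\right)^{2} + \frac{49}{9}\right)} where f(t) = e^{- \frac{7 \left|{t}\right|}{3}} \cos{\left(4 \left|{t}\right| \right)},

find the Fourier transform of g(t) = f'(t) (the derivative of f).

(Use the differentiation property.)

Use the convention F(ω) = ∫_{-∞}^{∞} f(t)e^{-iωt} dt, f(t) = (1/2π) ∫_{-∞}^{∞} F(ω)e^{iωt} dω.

F[g](ω) = \frac{42 i \omega \left(9 \omega^{2} + 193\right)}{81 \omega^{4} - 1710 \omega^{2} + 37249}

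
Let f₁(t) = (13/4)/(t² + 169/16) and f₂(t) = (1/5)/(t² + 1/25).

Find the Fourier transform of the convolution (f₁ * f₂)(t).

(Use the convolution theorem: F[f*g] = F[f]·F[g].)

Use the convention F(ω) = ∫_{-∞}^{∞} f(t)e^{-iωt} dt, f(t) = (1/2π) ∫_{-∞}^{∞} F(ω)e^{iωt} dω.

F[f₁*f₂](ω) = \pi^{2} e^{- \frac{69 \left|{\omega}\right|}{20}}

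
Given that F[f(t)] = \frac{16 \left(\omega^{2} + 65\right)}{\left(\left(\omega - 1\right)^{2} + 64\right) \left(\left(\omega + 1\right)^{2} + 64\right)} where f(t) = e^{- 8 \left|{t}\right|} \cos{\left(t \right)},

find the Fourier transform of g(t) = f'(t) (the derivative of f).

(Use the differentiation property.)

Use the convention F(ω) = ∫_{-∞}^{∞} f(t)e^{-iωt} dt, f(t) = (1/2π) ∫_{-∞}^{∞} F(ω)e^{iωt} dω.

F[g](ω) = \frac{16 i \omega \left(\omega^{2} + 65\right)}{\omega^{4} + 126 \omega^{2} + 4225}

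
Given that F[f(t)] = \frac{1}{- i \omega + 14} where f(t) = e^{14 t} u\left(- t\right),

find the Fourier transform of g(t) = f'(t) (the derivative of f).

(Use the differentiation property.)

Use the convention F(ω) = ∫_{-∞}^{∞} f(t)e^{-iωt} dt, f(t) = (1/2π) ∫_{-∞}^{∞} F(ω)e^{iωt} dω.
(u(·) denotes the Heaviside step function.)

F[g](ω) = - \frac{\omega}{\omega + 14 i}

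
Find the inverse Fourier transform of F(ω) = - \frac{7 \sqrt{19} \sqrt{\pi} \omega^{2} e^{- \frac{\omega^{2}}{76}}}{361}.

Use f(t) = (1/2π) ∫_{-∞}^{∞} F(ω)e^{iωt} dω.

f(t) = 7 \left(76 t^{2} - 2\right) e^{- 19 t^{2}}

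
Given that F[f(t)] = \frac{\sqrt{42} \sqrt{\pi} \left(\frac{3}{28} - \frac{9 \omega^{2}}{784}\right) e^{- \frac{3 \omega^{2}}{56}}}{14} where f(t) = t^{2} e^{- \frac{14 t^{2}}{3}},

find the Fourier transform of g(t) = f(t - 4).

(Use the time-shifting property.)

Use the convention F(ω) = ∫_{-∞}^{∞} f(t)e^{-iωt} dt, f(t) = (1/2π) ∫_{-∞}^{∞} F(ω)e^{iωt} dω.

F[g](ω) = \frac{3 \sqrt{42} \sqrt{\pi} \left(28 - 3 \omega^{2}\right) e^{- \frac{\omega \left(3 \omega + 224 i\right)}{56}}}{10976}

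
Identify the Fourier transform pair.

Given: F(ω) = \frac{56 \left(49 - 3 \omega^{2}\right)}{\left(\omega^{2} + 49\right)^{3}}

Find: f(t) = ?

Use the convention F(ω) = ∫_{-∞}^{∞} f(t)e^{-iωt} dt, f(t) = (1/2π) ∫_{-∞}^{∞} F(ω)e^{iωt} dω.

f(t) = 2 t^{2} e^{- 7 \left|{t}\right|}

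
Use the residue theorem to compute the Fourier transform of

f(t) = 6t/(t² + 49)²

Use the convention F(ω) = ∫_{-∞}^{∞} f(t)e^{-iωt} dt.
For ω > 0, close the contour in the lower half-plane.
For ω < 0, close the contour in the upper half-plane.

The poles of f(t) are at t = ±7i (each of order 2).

Let g(z) = f(z)e^{-iωz}; for large |z| the factor e^{-iωz} decays in the lower half-plane when ω > 0 and in the upper half-plane when ω < 0.

Case ω > 0 (lower half-plane, clockwise contour ⇒ F(ω) = -2πi·ΣRes):
  Res_{z = - 7 i} g(z) = \frac{3 \omega e^{- 7 \omega}}{14} (pole of order 2)
  F(ω) = -2πi·ΣRes = - \frac{3 i \pi \omega e^{- 7 \omega}}{7}

Case ω < 0 (upper half-plane, counterclockwise contour ⇒ F(ω) = +2πi·ΣRes):
  Res_{z = 7 i} g(z) = - \frac{3 \omega e^{7 \omega}}{14} (pole of order 2)
  F(ω) = 2πi·ΣRes = - \frac{3 i \pi \omega e^{7 \omega}}{7}

Both cases combine into a single formula in |ω|:

F(ω) = - \frac{3 i \pi \omega e^{- 7 \left|{\omega}\right|}}{7}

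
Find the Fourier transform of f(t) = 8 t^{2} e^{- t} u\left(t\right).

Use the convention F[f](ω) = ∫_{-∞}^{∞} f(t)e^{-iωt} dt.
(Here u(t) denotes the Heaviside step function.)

F(ω) = \frac{16}{\left(i \omega + 1\right)^{3}}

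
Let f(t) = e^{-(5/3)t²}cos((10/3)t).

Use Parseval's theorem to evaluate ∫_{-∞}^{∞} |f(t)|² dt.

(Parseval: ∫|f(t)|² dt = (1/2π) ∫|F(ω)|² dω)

∫|f(t)|² dt = \frac{\sqrt{30} \sqrt{\pi} \left(1 + e^{\frac{10}{3}}\right)}{20 e^{\frac{10}{3}}}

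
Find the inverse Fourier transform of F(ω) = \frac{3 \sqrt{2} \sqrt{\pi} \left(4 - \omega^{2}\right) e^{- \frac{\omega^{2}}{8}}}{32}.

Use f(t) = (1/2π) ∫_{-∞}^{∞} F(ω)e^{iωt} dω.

f(t) = 3 t^{2} e^{- 2 t^{2}}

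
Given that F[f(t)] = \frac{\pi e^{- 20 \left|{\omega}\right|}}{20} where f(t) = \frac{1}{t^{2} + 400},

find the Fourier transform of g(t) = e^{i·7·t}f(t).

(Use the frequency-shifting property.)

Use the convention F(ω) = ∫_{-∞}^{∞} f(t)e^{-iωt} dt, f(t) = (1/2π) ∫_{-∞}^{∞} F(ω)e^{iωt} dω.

F[g](ω) = \frac{\pi e^{- 20 \left|{\omega - 7}\right|}}{20}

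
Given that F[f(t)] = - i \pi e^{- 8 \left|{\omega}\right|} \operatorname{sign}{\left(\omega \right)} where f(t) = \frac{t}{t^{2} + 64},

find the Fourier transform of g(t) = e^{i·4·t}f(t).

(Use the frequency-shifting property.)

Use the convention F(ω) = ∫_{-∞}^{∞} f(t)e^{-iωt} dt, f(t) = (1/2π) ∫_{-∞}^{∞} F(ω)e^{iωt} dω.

F[g](ω) = - i \pi e^{- 8 \left|{\omega - 4}\right|} \operatorname{sign}{\left(\omega - 4 \right)}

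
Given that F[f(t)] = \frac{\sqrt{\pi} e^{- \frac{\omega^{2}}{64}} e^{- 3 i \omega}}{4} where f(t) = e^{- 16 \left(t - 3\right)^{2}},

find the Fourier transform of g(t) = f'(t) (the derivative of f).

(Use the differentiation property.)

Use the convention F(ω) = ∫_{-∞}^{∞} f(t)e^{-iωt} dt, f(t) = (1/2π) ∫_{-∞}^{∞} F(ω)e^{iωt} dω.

F[g](ω) = \frac{i \sqrt{\pi} \omega e^{- \frac{\omega \left(\omega + 192 i\right)}{64}}}{4}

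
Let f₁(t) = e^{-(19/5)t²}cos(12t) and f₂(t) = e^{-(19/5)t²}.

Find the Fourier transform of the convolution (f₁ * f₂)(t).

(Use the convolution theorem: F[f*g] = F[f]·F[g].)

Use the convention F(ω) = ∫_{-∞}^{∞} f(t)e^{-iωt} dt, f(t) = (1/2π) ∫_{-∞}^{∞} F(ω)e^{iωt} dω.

F[f₁*f₂](ω) = \frac{5 \pi \left(e^{\frac{60 \omega}{19}} + 1\right) e^{- \frac{5 \omega^{2}}{38} - \frac{30 \omega}{19} - \frac{180}{19}}}{38}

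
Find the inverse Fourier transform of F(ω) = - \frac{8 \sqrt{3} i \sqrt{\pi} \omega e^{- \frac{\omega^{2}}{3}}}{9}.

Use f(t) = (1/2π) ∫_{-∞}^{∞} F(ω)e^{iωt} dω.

f(t) = 2 t e^{- \frac{3 t^{2}}{4}}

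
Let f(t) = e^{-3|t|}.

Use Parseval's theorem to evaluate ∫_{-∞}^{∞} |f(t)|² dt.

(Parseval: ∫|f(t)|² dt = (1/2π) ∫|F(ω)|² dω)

∫|f(t)|² dt = \frac{1}{3}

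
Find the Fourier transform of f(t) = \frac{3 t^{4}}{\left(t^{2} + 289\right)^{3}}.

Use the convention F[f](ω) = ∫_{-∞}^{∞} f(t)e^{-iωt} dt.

F(ω) = \frac{3 \pi \left(289 \omega^{2} - 85 \left|{\omega}\right| + 3\right) e^{- 17 \left|{\omega}\right|}}{136}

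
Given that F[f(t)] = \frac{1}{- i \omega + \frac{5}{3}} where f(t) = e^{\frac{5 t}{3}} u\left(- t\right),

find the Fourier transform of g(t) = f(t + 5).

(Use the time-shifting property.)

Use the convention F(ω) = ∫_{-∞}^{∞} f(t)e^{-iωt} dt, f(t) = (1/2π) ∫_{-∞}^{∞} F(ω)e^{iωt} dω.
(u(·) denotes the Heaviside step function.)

F[g](ω) = - \frac{3 e^{5 i \omega}}{3 i \omega - 5}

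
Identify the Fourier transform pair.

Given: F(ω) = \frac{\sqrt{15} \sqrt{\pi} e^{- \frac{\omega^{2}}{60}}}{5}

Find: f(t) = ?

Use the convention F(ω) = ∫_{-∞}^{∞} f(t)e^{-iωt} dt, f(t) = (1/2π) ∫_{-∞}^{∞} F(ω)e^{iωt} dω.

f(t) = 3 e^{- 15 t^{2}}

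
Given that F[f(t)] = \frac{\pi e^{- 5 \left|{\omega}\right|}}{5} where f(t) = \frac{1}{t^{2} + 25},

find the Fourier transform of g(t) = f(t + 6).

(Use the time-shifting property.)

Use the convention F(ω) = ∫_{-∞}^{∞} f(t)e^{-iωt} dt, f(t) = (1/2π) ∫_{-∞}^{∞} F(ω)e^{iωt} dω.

F[g](ω) = \frac{\pi e^{6 i \omega - 5 \left|{\omega}\right|}}{5}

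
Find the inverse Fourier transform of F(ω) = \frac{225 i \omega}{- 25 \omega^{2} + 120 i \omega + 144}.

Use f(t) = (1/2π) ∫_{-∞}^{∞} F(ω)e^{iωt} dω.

f(t) = 9 \left(1 - \frac{12 t}{5}\right) e^{- \frac{12 t}{5}} u\left(t\right)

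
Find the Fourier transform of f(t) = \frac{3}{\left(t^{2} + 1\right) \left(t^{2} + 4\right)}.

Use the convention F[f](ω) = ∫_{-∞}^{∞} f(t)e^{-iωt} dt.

F(ω) = \pi e^{- \left|{\omega}\right|} - \frac{\pi e^{- 2 \left|{\omega}\right|}}{2}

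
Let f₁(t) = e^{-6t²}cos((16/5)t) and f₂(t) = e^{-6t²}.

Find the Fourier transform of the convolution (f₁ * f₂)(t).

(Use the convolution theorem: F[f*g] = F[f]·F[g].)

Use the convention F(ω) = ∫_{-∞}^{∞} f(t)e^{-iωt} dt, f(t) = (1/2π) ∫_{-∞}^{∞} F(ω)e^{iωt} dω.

F[f₁*f₂](ω) = \frac{\pi \left(e^{\frac{8 \omega}{15}} + 1\right) e^{- \frac{\omega^{2}}{12} - \frac{4 \omega}{15} - \frac{32}{75}}}{12}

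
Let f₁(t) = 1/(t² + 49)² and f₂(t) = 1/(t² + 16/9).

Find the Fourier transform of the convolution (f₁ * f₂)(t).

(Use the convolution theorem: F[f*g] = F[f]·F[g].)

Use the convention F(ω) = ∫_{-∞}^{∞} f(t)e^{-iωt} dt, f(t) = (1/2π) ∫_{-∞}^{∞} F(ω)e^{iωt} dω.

F[f₁*f₂](ω) = \frac{3 \pi^{2} \left(7 \left|{\omega}\right| + 1\right) e^{- \frac{25 \left|{\omega}\right|}{3}}}{2744}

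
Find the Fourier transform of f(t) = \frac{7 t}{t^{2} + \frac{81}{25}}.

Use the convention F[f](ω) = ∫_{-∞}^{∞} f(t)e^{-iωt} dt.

F(ω) = - 7 i \pi e^{- \frac{9 \left|{\omega}\right|}{5}} \operatorname{sign}{\left(\omega \right)}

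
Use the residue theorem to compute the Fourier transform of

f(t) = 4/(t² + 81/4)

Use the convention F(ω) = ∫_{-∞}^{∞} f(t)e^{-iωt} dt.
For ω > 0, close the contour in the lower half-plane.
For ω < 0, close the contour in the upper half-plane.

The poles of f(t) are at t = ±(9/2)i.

Let g(z) = f(z)e^{-iωz}; for large |z| the factor e^{-iωz} decays in the lower half-plane when ω > 0 and in the upper half-plane when ω < 0.

Case ω > 0 (lower half-plane, clockwise contour ⇒ F(ω) = -2πi·ΣRes):
  Res_{z = - \frac{9 i}{2}} g(z) = \frac{4 i e^{- \frac{9 \omega}{2}}}{9}
  F(ω) = -2πi·ΣRes = \frac{8 \pi e^{- \frac{9 \omega}{2}}}{9}

Case ω < 0 (upper half-plane, counterclockwise contour ⇒ F(ω) = +2πi·ΣRes):
  Res_{z = \frac{9 i}{2}} g(z) = - \frac{4 i e^{\frac{9 \omega}{2}}}{9}
  F(ω) = 2πi·ΣRes = \frac{8 \pi e^{\frac{9 \omega}{2}}}{9}

Both cases combine into a single formula in |ω|:

F(ω) = \frac{8 \pi e^{- \frac{9 \left|{\omega}\right|}{2}}}{9}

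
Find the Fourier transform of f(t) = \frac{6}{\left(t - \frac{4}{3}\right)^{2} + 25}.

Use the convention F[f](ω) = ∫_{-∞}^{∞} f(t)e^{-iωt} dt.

F(ω) = \frac{6 \pi e^{- \frac{4 i \omega}{3} - 5 \left|{\omega}\right|}}{5}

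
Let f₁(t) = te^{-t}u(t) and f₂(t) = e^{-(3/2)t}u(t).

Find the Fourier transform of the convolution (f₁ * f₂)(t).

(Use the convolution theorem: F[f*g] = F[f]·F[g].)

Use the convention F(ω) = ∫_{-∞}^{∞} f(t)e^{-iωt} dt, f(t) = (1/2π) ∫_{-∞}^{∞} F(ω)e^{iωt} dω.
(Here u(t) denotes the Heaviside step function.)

F[f₁*f₂](ω) = \frac{2}{\left(i \omega + 1\right)^{2} \left(2 i \omega + 3\right)}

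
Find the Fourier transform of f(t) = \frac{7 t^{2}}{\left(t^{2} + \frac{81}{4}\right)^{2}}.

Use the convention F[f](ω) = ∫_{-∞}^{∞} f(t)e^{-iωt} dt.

F(ω) = \frac{7 \pi \left(2 - 9 \left|{\omega}\right|\right) e^{- \frac{9 \left|{\omega}\right|}{2}}}{18}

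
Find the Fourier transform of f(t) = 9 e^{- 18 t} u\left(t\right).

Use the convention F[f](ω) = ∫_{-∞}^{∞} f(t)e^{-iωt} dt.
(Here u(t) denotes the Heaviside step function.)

F(ω) = \frac{9}{i \omega + 18}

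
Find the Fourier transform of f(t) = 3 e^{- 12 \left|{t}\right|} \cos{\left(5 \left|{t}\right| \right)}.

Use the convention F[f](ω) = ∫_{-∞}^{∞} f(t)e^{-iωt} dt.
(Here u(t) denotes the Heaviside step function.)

F(ω) = \frac{72 \left(\omega^{2} + 169\right)}{\omega^{4} + 238 \omega^{2} + 28561}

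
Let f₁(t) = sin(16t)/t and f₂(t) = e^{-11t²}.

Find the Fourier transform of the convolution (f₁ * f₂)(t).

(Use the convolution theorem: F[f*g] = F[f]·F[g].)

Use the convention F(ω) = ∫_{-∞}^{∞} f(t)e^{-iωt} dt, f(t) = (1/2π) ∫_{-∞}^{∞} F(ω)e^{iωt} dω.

F[f₁*f₂](ω) = \begin{cases} \frac{\sqrt{11} \pi^{\frac{3}{2}} e^{- \frac{\omega^{2}}{44}}}{11} & \text{for}\: \omega > -16 \wedge \omega < 16 \\0 & \text{otherwise} \end{cases}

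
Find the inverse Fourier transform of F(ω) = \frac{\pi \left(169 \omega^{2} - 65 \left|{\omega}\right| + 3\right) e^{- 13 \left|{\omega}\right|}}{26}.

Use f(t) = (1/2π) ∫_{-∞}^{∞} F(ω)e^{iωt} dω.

f(t) = \frac{4 t^{4}}{\left(t^{2} + 169\right)^{3}}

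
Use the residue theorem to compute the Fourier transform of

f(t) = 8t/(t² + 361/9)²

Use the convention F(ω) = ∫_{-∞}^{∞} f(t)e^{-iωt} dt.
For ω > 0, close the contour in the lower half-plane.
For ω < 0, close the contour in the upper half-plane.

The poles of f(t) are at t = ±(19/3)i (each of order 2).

Let g(z) = f(z)e^{-iωz}; for large |z| the factor e^{-iωz} decays in the lower half-plane when ω > 0 and in the upper half-plane when ω < 0.

Case ω > 0 (lower half-plane, clockwise contour ⇒ F(ω) = -2πi·ΣRes):
  Res_{z = - \frac{19 i}{3}} g(z) = \frac{6 \omega e^{- \frac{19 \omega}{3}}}{19} (pole of order 2)
  F(ω) = -2πi·ΣRes = - \frac{12 i \pi \omega e^{- \frac{19 \omega}{3}}}{19}

Case ω < 0 (upper half-plane, counterclockwise contour ⇒ F(ω) = +2πi·ΣRes):
  Res_{z = \frac{19 i}{3}} g(z) = - \frac{6 \omega e^{\frac{19 \omega}{3}}}{19} (pole of order 2)
  F(ω) = 2πi·ΣRes = - \frac{12 i \pi \omega e^{\frac{19 \omega}{3}}}{19}

Both cases combine into a single formula in |ω|:

F(ω) = - \frac{12 i \pi \omega e^{- \frac{19 \left|{\omega}\right|}{3}}}{19}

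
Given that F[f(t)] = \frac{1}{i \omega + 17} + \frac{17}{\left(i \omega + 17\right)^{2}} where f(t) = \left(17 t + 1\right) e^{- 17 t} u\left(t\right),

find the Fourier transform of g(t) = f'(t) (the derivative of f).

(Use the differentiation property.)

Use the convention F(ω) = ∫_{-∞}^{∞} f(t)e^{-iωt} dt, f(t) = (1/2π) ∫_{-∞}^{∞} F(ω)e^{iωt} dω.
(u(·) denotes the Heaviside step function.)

F[g](ω) = \frac{\omega \left(\omega - 34 i\right)}{\omega^{2} - 34 i \omega - 289}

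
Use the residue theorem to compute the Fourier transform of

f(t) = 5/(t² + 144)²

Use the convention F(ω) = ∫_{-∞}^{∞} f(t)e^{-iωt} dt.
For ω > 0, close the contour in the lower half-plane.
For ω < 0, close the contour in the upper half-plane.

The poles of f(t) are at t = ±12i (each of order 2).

Let g(z) = f(z)e^{-iωz}; for large |z| the factor e^{-iωz} decays in the lower half-plane when ω > 0 and in the upper half-plane when ω < 0.

Case ω > 0 (lower half-plane, clockwise contour ⇒ F(ω) = -2πi·ΣRes):
  Res_{z = - 12 i} g(z) = \frac{5 i \left(12 \omega + 1\right) e^{- 12 \omega}}{6912} (pole of order 2)
  F(ω) = -2πi·ΣRes = \frac{5 \pi \left(12 \omega + 1\right) e^{- 12 \omega}}{3456}

Case ω < 0 (upper half-plane, counterclockwise contour ⇒ F(ω) = +2πi·ΣRes):
  Res_{z = 12 i} g(z) = \frac{5 i \left(12 \omega - 1\right) e^{12 \omega}}{6912} (pole of order 2)
  F(ω) = 2πi·ΣRes = \frac{5 \pi \left(1 - 12 \omega\right) e^{12 \omega}}{3456}

Both cases combine into a single formula in |ω|:

F(ω) = \frac{5 \pi \left(12 \left|{\omega}\right| + 1\right) e^{- 12 \left|{\omega}\right|}}{3456}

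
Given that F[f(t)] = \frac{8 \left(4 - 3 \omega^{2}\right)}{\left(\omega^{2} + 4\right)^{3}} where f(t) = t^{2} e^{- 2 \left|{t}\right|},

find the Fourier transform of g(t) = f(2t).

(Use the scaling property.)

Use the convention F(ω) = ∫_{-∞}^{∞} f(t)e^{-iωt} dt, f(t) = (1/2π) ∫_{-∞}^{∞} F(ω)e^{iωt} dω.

F[g](ω) = \frac{64 \left(16 - 3 \omega^{2}\right)}{\left(\omega^{2} + 16\right)^{3}}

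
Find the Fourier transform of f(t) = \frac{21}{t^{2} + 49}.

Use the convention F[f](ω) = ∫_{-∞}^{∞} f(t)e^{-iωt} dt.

F(ω) = 3 \pi e^{- 7 \left|{\omega}\right|}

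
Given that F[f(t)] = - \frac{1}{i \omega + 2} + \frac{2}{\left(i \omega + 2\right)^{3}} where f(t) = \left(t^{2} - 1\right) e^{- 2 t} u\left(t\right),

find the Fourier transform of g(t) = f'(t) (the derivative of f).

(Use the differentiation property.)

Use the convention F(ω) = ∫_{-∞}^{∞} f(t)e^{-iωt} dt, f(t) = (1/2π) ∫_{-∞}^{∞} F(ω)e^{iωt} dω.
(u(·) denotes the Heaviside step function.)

F[g](ω) = \frac{i \omega \left(2 i \omega - \left(i \omega + 2\right)^{3} + 4\right)}{\left(i \omega + 2\right)^{4}}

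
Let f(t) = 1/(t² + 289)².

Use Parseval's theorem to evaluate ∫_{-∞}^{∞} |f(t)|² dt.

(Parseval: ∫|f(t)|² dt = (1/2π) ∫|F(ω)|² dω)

∫|f(t)|² dt = \frac{5 \pi}{6565418768}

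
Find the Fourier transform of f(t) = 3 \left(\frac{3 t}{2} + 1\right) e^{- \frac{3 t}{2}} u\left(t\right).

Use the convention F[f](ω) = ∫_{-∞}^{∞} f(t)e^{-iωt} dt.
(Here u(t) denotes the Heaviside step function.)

F(ω) = \frac{12 \left(- i \omega - 3\right)}{4 \omega^{2} - 12 i \omega - 9}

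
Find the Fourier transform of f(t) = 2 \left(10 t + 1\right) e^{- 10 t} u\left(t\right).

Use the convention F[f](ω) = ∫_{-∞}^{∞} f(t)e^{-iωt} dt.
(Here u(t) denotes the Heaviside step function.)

F(ω) = \frac{2 \left(- i \omega - 20\right)}{\omega^{2} - 20 i \omega - 100}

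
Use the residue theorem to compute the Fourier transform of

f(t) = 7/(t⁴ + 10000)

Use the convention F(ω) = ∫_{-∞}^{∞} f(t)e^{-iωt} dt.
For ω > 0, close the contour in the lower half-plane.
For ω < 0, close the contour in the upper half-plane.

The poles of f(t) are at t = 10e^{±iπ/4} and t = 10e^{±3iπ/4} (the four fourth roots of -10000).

Let g(z) = f(z)e^{-iωz}; for large |z| the factor e^{-iωz} decays in the lower half-plane when ω > 0 and in the upper half-plane when ω < 0.

Case ω > 0 (lower half-plane, clockwise contour ⇒ F(ω) = -2πi·ΣRes):
  Res_{z = - 5 \sqrt{2} - 5 \sqrt{2} i} g(z) = \frac{7 \sqrt{2} i \left(1 - i\right) e^{5 \sqrt{2} \omega \left(-1 + i\right)}}{8000}
  Res_{z = 5 \sqrt{2} - 5 \sqrt{2} i} g(z) = \frac{7 \sqrt{2} i \left(1 + i\right) e^{- 5 \sqrt{2} \omega \left(1 + i\right)}}{8000}
  F(ω) = -2πi·ΣRes = \frac{7 \sqrt{2} \pi \left(1 - i\right) \left(e^{10 \sqrt{2} i \omega} + i\right) e^{- 5 \sqrt{2} \omega \left(1 + i\right)}}{4000} = \frac{7 \pi e^{- 5 \sqrt{2} \omega} \sin{\left(5 \sqrt{2} \omega + \frac{\pi}{4} \right)}}{1000}

Case ω < 0 (upper half-plane, counterclockwise contour ⇒ F(ω) = +2πi·ΣRes):
  Res_{z = 5 \sqrt{2} + 5 \sqrt{2} i} g(z) = \frac{7 \sqrt{2} i \left(-1 + i\right) e^{5 \sqrt{2} \omega \left(1 - i\right)}}{8000}
  Res_{z = - 5 \sqrt{2} + 5 \sqrt{2} i} g(z) = \frac{7 \sqrt{2} \left(1 - i\right) e^{5 \sqrt{2} \omega \left(1 + i\right)}}{8000}
  F(ω) = 2πi·ΣRes = - \frac{7 \sqrt{2} i \pi \left(i \left(1 - i\right) e^{5 \sqrt{2} \omega \left(1 - i\right)} - \left(1 - i\right) e^{5 \sqrt{2} \omega \left(1 + i\right)}\right)}{4000} = \frac{7 \pi e^{5 \sqrt{2} \omega} \cos{\left(5 \sqrt{2} \omega + \frac{\pi}{4} \right)}}{1000}

Both cases combine into a single formula in |ω|:

F(ω) = \frac{7 \pi e^{- 5 \sqrt{2} \left|{\omega}\right|} \sin{\left(5 \sqrt{2} \left|{\omega}\right| + \frac{\pi}{4} \right)}}{1000}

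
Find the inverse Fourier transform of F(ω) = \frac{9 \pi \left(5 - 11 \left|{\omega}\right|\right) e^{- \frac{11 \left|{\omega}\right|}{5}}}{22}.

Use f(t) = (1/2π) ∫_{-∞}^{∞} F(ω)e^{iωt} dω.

f(t) = \frac{9 t^{2}}{\left(t^{2} + \frac{121}{25}\right)^{2}}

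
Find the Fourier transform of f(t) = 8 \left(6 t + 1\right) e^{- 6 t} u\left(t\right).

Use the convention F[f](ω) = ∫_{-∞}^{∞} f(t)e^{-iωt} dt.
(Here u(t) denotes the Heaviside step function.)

F(ω) = \frac{8 \left(- i \omega - 12\right)}{\omega^{2} - 12 i \omega - 36}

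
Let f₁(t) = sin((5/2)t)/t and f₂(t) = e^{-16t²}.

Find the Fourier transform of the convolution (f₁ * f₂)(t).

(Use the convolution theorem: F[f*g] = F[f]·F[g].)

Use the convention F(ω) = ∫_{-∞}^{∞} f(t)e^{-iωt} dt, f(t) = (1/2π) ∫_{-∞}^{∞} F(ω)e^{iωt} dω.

F[f₁*f₂](ω) = \begin{cases} \frac{\pi^{\frac{3}{2}} e^{- \frac{\omega^{2}}{64}}}{4} & \text{for}\: \omega > - \frac{5}{2} \wedge \omega < \frac{5}{2} \\0 & \text{otherwise} \end{cases}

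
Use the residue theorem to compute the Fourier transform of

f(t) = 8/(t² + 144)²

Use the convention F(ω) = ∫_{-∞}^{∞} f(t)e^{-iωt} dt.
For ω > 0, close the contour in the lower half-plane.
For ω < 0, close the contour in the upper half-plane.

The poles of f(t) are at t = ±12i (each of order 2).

Let g(z) = f(z)e^{-iωz}; for large |z| the factor e^{-iωz} decays in the lower half-plane when ω > 0 and in the upper half-plane when ω < 0.

Case ω > 0 (lower half-plane, clockwise contour ⇒ F(ω) = -2πi·ΣRes):
  Res_{z = - 12 i} g(z) = \frac{i \left(12 \omega + 1\right) e^{- 12 \omega}}{864} (pole of order 2)
  F(ω) = -2πi·ΣRes = \frac{\pi \left(12 \omega + 1\right) e^{- 12 \omega}}{432}

Case ω < 0 (upper half-plane, counterclockwise contour ⇒ F(ω) = +2πi·ΣRes):
  Res_{z = 12 i} g(z) = \frac{i \left(12 \omega - 1\right) e^{12 \omega}}{864} (pole of order 2)
  F(ω) = 2πi·ΣRes = \frac{\pi \left(1 - 12 \omega\right) e^{12 \omega}}{432}

Both cases combine into a single formula in |ω|:

F(ω) = \frac{\pi \left(12 \left|{\omega}\right| + 1\right) e^{- 12 \left|{\omega}\right|}}{432}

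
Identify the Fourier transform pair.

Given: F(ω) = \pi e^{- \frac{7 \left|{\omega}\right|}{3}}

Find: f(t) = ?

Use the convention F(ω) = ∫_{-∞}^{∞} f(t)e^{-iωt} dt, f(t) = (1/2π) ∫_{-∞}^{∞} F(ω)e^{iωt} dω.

f(t) = \frac{7}{3 \left(t^{2} + \frac{49}{9}\right)}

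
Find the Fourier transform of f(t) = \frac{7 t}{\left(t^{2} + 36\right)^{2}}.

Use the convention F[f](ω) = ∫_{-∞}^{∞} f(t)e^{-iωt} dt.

F(ω) = - \frac{7 i \pi \omega e^{- 6 \left|{\omega}\right|}}{12}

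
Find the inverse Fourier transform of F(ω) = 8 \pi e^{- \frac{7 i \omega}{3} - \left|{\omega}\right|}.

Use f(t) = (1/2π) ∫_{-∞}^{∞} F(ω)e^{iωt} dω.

f(t) = \frac{8}{\left(t - \frac{7}{3}\right)^{2} + 1}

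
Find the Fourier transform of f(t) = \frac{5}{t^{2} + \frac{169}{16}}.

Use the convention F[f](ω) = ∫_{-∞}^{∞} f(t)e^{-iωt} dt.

F(ω) = \frac{20 \pi e^{- \frac{13 \left|{\omega}\right|}{4}}}{13}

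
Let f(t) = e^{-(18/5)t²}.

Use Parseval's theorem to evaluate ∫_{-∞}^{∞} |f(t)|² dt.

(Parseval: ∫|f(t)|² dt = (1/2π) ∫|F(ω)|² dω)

∫|f(t)|² dt = \frac{\sqrt{5} \sqrt{\pi}}{6}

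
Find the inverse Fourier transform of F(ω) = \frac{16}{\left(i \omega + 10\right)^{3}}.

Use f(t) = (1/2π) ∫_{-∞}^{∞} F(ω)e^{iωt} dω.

f(t) = 8 t^{2} e^{- 10 t} u\left(t\right)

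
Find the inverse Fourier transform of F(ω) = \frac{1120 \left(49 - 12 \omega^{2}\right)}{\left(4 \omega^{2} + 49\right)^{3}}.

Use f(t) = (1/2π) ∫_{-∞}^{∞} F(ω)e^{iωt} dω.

f(t) = 5 t^{2} e^{- \frac{7 \left|{t}\right|}{2}}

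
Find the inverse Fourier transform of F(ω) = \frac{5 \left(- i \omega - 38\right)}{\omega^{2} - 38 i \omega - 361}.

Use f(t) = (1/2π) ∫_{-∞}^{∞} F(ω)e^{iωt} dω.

f(t) = 5 \left(19 t + 1\right) e^{- 19 t} u\left(t\right)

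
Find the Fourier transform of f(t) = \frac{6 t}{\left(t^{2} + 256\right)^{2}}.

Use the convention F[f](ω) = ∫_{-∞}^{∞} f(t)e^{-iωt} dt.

F(ω) = - \frac{3 i \pi \omega e^{- 16 \left|{\omega}\right|}}{16}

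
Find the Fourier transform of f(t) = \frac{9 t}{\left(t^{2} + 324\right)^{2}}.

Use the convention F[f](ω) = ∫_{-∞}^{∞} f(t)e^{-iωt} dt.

F(ω) = - \frac{i \pi \omega e^{- 18 \left|{\omega}\right|}}{4}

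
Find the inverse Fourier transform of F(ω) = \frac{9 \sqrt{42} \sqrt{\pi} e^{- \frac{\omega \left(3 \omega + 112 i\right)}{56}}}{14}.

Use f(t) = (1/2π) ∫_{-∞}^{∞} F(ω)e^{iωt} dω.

f(t) = 9 e^{- \frac{14 \left(t - 2\right)^{2}}{3}}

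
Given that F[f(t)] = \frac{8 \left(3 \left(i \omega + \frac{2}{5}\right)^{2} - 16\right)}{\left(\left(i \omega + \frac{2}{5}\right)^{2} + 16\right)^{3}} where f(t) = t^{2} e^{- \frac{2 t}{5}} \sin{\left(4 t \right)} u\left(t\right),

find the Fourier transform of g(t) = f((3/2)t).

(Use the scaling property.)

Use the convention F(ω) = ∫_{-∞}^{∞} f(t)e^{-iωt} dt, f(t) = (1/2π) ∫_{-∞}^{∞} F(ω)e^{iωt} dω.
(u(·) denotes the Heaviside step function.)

F[g](ω) = \frac{50625 \left(\left(5 i \omega + 3\right)^{2} - 300\right)}{\left(\left(5 i \omega + 3\right)^{2} + 900\right)^{3}}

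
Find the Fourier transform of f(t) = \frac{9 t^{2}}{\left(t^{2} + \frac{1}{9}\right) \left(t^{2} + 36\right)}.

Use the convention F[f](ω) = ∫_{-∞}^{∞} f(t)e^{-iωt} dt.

F(ω) = \frac{486 \pi e^{- 6 \left|{\omega}\right|}}{323} - \frac{27 \pi e^{- \frac{\left|{\omega}\right|}{3}}}{323}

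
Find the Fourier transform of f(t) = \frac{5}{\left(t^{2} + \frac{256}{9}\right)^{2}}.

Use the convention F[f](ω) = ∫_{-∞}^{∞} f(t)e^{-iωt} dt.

F(ω) = \frac{45 \pi \left(16 \left|{\omega}\right| + 3\right) e^{- \frac{16 \left|{\omega}\right|}{3}}}{8192}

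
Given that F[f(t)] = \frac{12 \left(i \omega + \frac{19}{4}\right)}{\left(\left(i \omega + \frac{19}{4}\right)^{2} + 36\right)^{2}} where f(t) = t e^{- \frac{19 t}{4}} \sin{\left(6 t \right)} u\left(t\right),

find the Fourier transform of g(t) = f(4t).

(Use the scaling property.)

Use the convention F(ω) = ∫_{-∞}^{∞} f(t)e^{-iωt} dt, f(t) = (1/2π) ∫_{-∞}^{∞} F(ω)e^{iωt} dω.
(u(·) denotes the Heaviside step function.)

F[g](ω) = \frac{192 \left(i \omega + 19\right)}{\left(\left(i \omega + 19\right)^{2} + 576\right)^{2}}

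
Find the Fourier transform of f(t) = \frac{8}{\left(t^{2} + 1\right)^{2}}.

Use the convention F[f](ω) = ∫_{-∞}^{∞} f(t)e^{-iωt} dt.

F(ω) = 4 \pi \left(\left|{\omega}\right| + 1\right) e^{- \left|{\omega}\right|}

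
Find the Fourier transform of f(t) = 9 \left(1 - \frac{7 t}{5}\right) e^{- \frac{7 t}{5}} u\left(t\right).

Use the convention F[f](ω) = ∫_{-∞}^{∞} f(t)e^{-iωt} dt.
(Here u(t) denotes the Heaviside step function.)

F(ω) = \frac{225 i \omega}{- 25 \omega^{2} + 70 i \omega + 49}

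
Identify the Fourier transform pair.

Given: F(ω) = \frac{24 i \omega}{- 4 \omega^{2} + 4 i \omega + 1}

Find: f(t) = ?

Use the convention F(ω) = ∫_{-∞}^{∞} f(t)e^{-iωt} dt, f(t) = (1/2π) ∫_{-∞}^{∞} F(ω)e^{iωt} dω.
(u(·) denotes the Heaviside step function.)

f(t) = 6 \left(1 - \frac{t}{2}\right) e^{- \frac{t}{2}} u\left(t\right)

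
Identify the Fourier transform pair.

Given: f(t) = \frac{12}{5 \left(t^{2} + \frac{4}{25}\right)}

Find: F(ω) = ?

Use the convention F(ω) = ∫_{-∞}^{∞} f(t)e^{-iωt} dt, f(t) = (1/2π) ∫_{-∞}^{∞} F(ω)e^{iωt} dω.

F(ω) = 6 \pi e^{- \frac{2 \left|{\omega}\right|}{5}}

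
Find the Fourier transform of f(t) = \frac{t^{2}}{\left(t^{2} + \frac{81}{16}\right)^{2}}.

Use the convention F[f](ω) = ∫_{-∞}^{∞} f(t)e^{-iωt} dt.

F(ω) = \frac{\pi \left(4 - 9 \left|{\omega}\right|\right) e^{- \frac{9 \left|{\omega}\right|}{4}}}{18}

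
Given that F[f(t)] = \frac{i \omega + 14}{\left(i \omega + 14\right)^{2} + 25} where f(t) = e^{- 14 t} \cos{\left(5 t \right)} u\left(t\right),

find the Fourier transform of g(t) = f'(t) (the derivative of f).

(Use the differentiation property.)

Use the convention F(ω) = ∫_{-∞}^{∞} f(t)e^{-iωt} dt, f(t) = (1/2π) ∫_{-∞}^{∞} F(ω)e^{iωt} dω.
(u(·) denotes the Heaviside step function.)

F[g](ω) = \frac{i \omega \left(i \omega + 14\right)}{\left(i \omega + 14\right)^{2} + 25}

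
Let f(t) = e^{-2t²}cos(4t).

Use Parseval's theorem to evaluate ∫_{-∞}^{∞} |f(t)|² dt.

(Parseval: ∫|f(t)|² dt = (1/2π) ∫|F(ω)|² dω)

∫|f(t)|² dt = \frac{\sqrt{\pi} \left(1 + e^{4}\right)}{4 e^{4}}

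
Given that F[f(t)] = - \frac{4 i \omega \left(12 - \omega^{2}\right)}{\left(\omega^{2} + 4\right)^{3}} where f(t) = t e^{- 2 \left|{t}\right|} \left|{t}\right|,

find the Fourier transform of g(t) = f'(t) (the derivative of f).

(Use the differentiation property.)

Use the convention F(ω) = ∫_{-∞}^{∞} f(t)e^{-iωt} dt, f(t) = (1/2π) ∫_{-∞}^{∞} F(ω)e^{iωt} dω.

F[g](ω) = \frac{4 \omega^{2} \left(12 - \omega^{2}\right)}{\left(\omega^{2} + 4\right)^{3}}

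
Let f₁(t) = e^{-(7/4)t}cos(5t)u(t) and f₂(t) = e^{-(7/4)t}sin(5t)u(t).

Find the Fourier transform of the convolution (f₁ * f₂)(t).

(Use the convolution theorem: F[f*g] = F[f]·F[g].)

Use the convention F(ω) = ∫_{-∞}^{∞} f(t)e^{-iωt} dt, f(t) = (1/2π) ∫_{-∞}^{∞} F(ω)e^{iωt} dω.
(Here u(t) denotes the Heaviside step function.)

F[f₁*f₂](ω) = \frac{320 \left(4 i \omega + 7\right)}{\left(\left(4 i \omega + 7\right)^{2} + 400\right)^{2}}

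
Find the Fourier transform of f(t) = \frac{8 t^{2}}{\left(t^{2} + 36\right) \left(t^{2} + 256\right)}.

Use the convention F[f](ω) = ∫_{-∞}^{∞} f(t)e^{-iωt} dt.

F(ω) = \frac{4 \pi \left(8 - 3 e^{10 \left|{\omega}\right|}\right) e^{- 16 \left|{\omega}\right|}}{55}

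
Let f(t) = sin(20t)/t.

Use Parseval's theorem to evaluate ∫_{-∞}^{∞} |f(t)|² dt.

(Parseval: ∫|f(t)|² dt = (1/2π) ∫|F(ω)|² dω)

∫|f(t)|² dt = 20 \pi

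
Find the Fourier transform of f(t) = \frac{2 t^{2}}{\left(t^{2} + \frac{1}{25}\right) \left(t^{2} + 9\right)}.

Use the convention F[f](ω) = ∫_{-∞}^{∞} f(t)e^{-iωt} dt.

F(ω) = \frac{75 \pi e^{- 3 \left|{\omega}\right|}}{112} - \frac{5 \pi e^{- \frac{\left|{\omega}\right|}{5}}}{112}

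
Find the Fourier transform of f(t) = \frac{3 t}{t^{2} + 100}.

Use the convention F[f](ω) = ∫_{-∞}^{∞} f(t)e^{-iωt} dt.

F(ω) = - 3 i \pi e^{- 10 \left|{\omega}\right|} \operatorname{sign}{\left(\omega \right)}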